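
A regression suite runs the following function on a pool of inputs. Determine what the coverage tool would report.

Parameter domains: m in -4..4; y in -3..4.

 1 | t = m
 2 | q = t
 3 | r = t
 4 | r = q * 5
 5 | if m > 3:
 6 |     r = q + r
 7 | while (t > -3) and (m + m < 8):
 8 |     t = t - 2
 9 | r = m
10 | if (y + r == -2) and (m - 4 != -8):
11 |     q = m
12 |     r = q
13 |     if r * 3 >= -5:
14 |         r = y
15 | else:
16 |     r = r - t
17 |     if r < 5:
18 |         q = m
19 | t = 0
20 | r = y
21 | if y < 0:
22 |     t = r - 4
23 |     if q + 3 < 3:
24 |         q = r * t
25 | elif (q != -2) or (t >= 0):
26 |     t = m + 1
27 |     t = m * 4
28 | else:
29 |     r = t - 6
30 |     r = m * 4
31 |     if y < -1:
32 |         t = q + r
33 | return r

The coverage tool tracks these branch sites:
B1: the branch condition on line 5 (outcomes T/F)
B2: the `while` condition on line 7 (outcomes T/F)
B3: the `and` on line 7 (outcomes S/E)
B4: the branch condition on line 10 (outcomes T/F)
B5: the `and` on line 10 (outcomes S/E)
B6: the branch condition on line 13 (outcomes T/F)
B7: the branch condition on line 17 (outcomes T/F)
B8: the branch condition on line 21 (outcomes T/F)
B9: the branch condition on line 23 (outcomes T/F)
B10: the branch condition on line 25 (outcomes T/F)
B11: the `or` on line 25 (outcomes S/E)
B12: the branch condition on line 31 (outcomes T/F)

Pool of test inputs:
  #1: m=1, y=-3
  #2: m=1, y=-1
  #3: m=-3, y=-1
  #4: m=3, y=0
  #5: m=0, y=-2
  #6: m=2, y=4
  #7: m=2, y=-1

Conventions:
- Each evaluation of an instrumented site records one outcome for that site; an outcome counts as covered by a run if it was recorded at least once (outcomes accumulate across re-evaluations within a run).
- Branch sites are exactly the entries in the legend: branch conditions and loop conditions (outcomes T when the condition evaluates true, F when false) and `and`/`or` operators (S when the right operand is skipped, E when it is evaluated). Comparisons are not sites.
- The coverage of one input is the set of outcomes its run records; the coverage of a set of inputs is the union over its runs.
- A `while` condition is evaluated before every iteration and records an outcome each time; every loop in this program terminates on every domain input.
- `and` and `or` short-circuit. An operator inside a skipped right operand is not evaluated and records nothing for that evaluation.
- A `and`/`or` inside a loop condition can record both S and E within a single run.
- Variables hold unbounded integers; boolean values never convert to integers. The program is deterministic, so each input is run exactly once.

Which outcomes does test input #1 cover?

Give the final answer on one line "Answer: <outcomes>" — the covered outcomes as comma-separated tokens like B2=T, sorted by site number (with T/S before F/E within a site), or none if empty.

Tracing the run of input #1 (m=1, y=-3):
  B1->F, B3->E, B2->T, B3->E, B2->T, B3->S, B2->F, B5->E, B4->T, B6->T
  B8->T, B9->F
collecting distinct outcomes: B1=F, B2=T, B2=F, B3=S, B3=E, B4=T, B5=E, B6=T, B8=T, B9=F

Answer: B1=F, B2=T, B2=F, B3=S, B3=E, B4=T, B5=E, B6=T, B8=T, B9=F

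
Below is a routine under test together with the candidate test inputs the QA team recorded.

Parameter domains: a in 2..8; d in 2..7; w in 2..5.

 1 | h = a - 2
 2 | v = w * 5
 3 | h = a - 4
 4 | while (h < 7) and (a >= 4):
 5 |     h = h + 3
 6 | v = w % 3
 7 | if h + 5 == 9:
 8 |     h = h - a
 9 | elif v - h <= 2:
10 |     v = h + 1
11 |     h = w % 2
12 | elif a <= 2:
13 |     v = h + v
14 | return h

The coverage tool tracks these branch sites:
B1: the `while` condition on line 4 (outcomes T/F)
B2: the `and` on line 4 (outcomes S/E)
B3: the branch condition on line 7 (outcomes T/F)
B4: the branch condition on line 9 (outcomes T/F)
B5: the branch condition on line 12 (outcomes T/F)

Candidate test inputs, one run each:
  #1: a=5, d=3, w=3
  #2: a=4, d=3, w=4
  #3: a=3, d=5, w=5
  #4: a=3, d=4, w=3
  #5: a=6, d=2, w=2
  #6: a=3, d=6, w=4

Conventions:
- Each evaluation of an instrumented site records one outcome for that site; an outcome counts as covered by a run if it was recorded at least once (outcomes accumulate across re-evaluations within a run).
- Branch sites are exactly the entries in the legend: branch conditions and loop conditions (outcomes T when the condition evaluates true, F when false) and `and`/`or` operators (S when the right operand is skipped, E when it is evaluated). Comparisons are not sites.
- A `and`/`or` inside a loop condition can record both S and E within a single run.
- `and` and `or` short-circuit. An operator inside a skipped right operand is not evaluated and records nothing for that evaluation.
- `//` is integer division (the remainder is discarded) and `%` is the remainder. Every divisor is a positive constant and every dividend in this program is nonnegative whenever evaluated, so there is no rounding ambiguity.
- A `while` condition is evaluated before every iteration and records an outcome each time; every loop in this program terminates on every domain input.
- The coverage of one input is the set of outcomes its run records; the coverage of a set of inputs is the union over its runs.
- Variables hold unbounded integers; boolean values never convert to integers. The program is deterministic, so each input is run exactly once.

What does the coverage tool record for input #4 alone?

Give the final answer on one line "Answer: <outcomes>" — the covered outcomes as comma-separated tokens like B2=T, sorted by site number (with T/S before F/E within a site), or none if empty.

Simulating input #4 (a=3, d=4, w=3) step by step:
  B2->E, B1->F, B3->F, B4->T
collecting distinct outcomes: B1=F, B2=E, B3=F, B4=T

Answer: B1=F, B2=E, B3=F, B4=T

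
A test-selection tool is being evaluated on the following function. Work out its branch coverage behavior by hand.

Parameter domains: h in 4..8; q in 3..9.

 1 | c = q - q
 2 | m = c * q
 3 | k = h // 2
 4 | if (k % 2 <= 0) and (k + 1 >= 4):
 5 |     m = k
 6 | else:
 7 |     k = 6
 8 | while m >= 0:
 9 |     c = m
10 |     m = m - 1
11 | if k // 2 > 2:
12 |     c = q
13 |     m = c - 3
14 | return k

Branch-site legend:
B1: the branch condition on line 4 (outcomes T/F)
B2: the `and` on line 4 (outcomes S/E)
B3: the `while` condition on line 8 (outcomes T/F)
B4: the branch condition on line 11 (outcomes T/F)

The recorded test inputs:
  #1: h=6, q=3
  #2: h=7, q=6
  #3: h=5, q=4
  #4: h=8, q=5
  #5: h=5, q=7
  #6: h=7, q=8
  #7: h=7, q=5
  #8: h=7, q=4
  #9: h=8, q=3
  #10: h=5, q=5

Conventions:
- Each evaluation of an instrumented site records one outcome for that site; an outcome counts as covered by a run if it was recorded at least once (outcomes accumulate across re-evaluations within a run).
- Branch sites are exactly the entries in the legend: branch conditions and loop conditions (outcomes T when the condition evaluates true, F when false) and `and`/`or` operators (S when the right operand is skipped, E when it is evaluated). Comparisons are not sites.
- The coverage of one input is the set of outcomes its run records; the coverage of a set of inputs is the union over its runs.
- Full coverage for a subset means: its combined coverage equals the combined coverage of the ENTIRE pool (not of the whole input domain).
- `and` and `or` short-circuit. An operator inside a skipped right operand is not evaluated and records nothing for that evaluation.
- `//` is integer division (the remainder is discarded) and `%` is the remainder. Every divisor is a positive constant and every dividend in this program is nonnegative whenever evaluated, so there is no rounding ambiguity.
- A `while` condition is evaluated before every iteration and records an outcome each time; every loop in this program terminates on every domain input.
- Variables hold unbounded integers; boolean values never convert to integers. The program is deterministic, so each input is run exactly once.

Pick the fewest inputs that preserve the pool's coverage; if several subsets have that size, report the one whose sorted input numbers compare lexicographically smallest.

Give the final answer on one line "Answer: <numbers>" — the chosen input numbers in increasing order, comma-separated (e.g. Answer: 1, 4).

input #1, h=6, q=3: events B2->S, B1->F, B3->T, B3->F, B4->T; outcomes B1=F, B2=S, B3=T, B3=F, B4=T
input #2, h=7, q=6: events B2->S, B1->F, B3->T, B3->F, B4->T; outcomes B1=F, B2=S, B3=T, B3=F, B4=T
input #3, h=5, q=4: events B2->E, B1->F, B3->T, B3->F, B4->T; outcomes B1=F, B2=E, B3=T, B3=F, B4=T
input #4, h=8, q=5: events B2->E, B1->T, B3->T, B3->T, B3->T, B3->T, B3->T, B3->F, B4->F; outcomes B1=T, B2=E, B3=T, B3=F, B4=F
input #5, h=5, q=7: events B2->E, B1->F, B3->T, B3->F, B4->T; outcomes B1=F, B2=E, B3=T, B3=F, B4=T
input #6, h=7, q=8: events B2->S, B1->F, B3->T, B3->F, B4->T; outcomes B1=F, B2=S, B3=T, B3=F, B4=T
input #7, h=7, q=5: events B2->S, B1->F, B3->T, B3->F, B4->T; outcomes B1=F, B2=S, B3=T, B3=F, B4=T
input #8, h=7, q=4: events B2->S, B1->F, B3->T, B3->F, B4->T; outcomes B1=F, B2=S, B3=T, B3=F, B4=T
input #9, h=8, q=3: events B2->E, B1->T, B3->T, B3->T, B3->T, B3->T, B3->T, B3->F, B4->F; outcomes B1=T, B2=E, B3=T, B3=F, B4=F
input #10, h=5, q=5: events B2->E, B1->F, B3->T, B3->F, B4->T; outcomes B1=F, B2=E, B3=T, B3=F, B4=T
union over all inputs: B1=T, B1=F, B2=S, B2=E, B3=T, B3=F, B4=T, B4=F (8 outcomes)
every size-1 subset falls short of the 8 outcomes (best: 5/8)
size 2: inputs {1, 4} cover all 8 outcomes, and no lexicographically smaller subset of this size does

Answer: 1, 4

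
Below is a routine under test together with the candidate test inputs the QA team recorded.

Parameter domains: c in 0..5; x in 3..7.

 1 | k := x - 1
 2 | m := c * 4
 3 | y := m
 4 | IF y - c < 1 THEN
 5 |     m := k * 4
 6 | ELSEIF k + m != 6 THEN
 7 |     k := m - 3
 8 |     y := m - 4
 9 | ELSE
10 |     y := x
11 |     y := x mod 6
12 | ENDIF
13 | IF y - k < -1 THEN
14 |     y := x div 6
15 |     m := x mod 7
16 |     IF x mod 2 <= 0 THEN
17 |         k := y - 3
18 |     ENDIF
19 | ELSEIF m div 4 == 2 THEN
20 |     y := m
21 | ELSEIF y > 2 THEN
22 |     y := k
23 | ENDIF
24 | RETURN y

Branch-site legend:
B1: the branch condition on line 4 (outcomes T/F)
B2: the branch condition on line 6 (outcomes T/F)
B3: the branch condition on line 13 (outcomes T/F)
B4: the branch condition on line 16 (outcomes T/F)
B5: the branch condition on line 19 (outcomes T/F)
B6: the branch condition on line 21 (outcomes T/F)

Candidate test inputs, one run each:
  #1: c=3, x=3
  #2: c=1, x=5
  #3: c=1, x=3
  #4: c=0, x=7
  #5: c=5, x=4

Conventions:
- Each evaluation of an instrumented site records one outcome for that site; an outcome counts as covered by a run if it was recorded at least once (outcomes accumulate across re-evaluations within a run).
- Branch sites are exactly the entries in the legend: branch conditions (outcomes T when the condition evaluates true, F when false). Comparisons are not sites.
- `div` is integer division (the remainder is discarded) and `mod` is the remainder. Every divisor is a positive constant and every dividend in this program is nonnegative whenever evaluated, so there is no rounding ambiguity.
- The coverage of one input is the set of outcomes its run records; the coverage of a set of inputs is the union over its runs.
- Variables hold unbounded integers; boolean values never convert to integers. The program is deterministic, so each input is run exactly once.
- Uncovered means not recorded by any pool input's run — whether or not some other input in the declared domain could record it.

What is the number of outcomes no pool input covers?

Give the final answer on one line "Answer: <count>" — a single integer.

#1 (c=3, x=3) -> B1->F, B2->T, B3->F, B5->F, B6->T; covered: B1=F, B2=T, B3=F, B5=F, B6=T
#2 (c=1, x=5) -> B1->F, B2->T, B3->F, B5->F, B6->F; covered: B1=F, B2=T, B3=F, B5=F, B6=F
#3 (c=1, x=3) -> B1->F, B2->F, B3->F, B5->F, B6->T; covered: B1=F, B2=F, B3=F, B5=F, B6=T
#4 (c=0, x=7) -> B1->T, B3->T, B4->F; covered: B1=T, B3=T, B4=F
#5 (c=5, x=4) -> B1->F, B2->T, B3->F, B5->F, B6->T; covered: B1=F, B2=T, B3=F, B5=F, B6=T
union over the pool: B1=T, B1=F, B2=T, B2=F, B3=T, B3=F, B4=F, B5=F, B6=T, B6=F
uncovered (2 of 12): B4=T, B5=T

Answer: 2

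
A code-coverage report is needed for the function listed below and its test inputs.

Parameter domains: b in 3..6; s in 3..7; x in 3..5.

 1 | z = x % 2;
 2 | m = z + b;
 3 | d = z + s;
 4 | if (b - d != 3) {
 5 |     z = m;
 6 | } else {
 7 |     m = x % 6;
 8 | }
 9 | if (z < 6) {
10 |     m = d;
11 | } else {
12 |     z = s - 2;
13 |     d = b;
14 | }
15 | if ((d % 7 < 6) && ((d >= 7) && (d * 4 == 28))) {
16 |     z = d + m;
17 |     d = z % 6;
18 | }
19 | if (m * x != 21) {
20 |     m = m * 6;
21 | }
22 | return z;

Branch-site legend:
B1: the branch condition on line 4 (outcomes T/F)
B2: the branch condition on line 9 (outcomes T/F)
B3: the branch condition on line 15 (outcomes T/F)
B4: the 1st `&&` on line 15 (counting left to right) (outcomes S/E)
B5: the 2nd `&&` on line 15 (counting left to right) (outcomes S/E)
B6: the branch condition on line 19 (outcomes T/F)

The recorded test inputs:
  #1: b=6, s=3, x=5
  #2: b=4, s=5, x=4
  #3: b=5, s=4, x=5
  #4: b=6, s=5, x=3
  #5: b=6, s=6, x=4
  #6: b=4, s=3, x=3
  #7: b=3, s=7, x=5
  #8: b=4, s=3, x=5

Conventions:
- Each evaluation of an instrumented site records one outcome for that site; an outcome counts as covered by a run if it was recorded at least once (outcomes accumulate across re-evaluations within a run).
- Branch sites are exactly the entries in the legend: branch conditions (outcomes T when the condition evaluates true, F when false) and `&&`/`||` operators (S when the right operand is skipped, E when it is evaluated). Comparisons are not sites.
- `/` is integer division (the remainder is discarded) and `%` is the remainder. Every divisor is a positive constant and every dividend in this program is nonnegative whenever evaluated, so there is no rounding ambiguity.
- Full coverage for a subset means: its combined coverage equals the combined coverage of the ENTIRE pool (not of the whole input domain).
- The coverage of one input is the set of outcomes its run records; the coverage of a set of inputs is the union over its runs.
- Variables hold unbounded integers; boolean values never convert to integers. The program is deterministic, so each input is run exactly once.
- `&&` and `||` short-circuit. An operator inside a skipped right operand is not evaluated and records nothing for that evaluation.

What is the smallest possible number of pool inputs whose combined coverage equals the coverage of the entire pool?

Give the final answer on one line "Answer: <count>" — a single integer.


#1 (b=6, s=3, x=5) -> B1->T, B2->F, B4->S, B3->F, B6->T; covered: B1=T, B2=F, B3=F, B4=S, B6=T
#2 (b=4, s=5, x=4) -> B1->T, B2->T, B4->E, B5->S, B3->F, B6->T; covered: B1=T, B2=T, B3=F, B4=E, B5=S, B6=T
#3 (b=5, s=4, x=5) -> B1->T, B2->F, B4->E, B5->S, B3->F, B6->T; covered: B1=T, B2=F, B3=F, B4=E, B5=S, B6=T
#4 (b=6, s=5, x=3) -> B1->T, B2->F, B4->S, B3->F, B6->F; covered: B1=T, B2=F, B3=F, B4=S, B6=F
#5 (b=6, s=6, x=4) -> B1->T, B2->F, B4->S, B3->F, B6->T; covered: B1=T, B2=F, B3=F, B4=S, B6=T
#6 (b=4, s=3, x=3) -> B1->T, B2->T, B4->E, B5->S, B3->F, B6->T; covered: B1=T, B2=T, B3=F, B4=E, B5=S, B6=T
#7 (b=3, s=7, x=5) -> B1->T, B2->T, B4->E, B5->E, B3->F, B6->T; covered: B1=T, B2=T, B3=F, B4=E, B5=E, B6=T
#8 (b=4, s=3, x=5) -> B1->T, B2->T, B4->E, B5->S, B3->F, B6->T; covered: B1=T, B2=T, B3=F, B4=E, B5=S, B6=T
the full pool covers 10 outcomes: B1=T, B2=T, B2=F, B3=F, B4=S, B4=E, B5=S, B5=E, B6=T, B6=F
every size-1 subset falls short of the 10 outcomes (best: 6/10)
every size-2 subset falls short of the 10 outcomes (best: 9/10)
size 3: inputs {2, 4, 7} cover all 10 outcomes, and no lexicographically smaller subset of this size does
Answer: 3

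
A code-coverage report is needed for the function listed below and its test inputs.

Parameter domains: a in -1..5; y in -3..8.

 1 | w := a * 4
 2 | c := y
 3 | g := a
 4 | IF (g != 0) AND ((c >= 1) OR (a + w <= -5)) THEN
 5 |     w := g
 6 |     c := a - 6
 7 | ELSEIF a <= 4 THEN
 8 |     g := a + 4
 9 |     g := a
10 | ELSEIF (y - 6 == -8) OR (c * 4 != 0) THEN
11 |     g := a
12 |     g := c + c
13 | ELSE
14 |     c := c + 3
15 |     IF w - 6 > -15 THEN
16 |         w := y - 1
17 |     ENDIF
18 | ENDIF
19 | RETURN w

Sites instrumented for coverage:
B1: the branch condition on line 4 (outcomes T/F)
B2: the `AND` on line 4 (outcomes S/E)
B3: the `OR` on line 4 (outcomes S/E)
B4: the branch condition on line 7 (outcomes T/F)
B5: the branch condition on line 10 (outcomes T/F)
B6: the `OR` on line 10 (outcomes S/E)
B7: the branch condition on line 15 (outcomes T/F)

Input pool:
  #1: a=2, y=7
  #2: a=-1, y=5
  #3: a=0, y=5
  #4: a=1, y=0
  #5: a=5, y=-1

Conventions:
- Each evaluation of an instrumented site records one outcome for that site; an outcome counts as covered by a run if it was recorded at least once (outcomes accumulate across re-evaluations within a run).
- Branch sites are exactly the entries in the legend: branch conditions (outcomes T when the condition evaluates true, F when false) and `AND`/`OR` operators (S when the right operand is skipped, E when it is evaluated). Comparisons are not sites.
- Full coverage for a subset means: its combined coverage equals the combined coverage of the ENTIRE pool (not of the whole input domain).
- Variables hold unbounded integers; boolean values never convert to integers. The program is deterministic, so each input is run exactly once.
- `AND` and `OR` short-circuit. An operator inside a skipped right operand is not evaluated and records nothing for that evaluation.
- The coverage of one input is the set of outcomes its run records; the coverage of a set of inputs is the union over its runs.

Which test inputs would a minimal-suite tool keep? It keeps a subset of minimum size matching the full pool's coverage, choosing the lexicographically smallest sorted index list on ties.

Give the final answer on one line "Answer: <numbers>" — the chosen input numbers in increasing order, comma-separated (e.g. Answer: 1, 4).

input #1 (a=2, y=7): covers B1=T, B2=E, B3=S
input #2 (a=-1, y=5): covers B1=T, B2=E, B3=S
input #3 (a=0, y=5): covers B1=F, B2=S, B4=T
input #4 (a=1, y=0): covers B1=F, B2=E, B3=E, B4=T
input #5 (a=5, y=-1): covers B1=F, B2=E, B3=E, B4=F, B5=T, B6=E
together the pool reaches 10 outcomes: B1=T, B1=F, B2=S, B2=E, B3=S, B3=E, B4=T, B4=F, B5=T, B6=E
size 1 is not enough: best union over all size-1 subsets is 6/10
size 2 is not enough: best union over all size-2 subsets is 8/10
the canonical winner is {1, 3, 5}: size 3, full 10-outcome coverage, earliest index list among size-3 covers

Answer: 1, 3, 5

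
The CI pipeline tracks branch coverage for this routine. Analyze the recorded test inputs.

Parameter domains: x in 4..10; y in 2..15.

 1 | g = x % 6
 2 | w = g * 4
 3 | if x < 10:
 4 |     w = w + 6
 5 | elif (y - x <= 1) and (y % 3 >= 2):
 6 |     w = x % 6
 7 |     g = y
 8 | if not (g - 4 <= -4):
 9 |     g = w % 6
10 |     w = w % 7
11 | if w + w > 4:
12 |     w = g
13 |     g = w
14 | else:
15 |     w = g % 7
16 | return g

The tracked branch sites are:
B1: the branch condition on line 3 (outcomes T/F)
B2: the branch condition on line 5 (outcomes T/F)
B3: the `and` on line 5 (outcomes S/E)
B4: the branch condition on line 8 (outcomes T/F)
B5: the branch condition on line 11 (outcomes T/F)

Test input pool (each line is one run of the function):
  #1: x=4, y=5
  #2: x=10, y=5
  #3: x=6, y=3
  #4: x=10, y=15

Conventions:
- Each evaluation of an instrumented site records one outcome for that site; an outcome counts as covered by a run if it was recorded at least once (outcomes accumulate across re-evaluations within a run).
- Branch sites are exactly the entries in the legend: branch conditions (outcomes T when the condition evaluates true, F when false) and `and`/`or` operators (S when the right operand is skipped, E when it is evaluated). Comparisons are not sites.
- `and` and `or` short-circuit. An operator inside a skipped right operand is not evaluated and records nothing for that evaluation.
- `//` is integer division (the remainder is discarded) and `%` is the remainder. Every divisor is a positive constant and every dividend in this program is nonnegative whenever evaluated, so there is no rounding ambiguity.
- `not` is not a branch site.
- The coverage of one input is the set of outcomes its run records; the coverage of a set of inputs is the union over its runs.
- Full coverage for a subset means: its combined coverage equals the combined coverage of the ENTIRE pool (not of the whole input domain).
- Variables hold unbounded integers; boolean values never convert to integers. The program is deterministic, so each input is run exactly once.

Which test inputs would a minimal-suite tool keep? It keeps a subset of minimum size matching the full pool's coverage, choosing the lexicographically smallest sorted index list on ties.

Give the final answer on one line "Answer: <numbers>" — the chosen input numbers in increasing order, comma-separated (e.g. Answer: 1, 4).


input #1, x=4, y=5: events B1->T, B4->T, B5->F; outcomes B1=T, B4=T, B5=F
input #2, x=10, y=5: events B1->F, B3->E, B2->T, B4->T, B5->T; outcomes B1=F, B2=T, B3=E, B4=T, B5=T
input #3, x=6, y=3: events B1->T, B4->F, B5->T; outcomes B1=T, B4=F, B5=T
input #4, x=10, y=15: events B1->F, B3->S, B2->F, B4->T, B5->F; outcomes B1=F, B2=F, B3=S, B4=T, B5=F
pool-wide coverage (10 outcomes): B1=T, B1=F, B2=T, B2=F, B3=S, B3=E, B4=T, B4=F, B5=T, B5=F
no size-1 subset reaches all 10 outcomes (best union: 5/10)
no size-2 subset reaches all 10 outcomes (best union: 8/10)
at size 3, {2, 3, 4} reaches all 10 outcomes; every lexicographically earlier size-3 subset fails
Answer: 2, 3, 4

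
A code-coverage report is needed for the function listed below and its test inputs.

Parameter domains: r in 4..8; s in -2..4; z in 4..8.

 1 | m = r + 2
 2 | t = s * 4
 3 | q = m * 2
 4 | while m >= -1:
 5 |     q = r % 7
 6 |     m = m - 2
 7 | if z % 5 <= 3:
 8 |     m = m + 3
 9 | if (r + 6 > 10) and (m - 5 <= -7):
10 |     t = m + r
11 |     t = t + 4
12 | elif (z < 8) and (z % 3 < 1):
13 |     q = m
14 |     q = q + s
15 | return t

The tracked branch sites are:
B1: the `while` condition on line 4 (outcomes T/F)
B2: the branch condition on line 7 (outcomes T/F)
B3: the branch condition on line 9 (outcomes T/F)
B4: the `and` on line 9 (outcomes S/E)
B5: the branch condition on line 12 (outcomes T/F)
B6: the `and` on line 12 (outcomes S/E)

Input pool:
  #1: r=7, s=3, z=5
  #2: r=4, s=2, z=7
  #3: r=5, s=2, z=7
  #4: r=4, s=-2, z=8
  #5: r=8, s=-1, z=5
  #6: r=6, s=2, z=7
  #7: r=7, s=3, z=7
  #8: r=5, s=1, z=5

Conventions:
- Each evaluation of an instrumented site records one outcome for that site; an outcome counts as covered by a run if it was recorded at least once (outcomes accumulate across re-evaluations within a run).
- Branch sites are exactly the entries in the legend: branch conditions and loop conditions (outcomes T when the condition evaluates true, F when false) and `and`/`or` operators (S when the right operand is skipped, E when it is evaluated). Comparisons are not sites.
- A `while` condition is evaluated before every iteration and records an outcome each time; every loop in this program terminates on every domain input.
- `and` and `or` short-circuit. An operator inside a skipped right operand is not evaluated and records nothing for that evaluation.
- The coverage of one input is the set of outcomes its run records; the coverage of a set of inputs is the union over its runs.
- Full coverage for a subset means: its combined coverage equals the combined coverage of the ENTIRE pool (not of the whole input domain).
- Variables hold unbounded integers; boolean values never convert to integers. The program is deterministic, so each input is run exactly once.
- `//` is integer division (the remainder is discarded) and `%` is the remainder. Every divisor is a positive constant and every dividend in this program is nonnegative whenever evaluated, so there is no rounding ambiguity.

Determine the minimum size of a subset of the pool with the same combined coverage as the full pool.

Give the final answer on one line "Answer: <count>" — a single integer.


input #1 (r=7, s=3, z=5): covers B1=T, B1=F, B2=T, B3=F, B4=E, B5=F, B6=E
input #2 (r=4, s=2, z=7): covers B1=T, B1=F, B2=T, B3=F, B4=S, B5=F, B6=E
input #3 (r=5, s=2, z=7): covers B1=T, B1=F, B2=T, B3=F, B4=E, B5=F, B6=E
input #4 (r=4, s=-2, z=8): covers B1=T, B1=F, B2=T, B3=F, B4=S, B5=F, B6=S
input #5 (r=8, s=-1, z=5): covers B1=T, B1=F, B2=T, B3=F, B4=E, B5=F, B6=E
input #6 (r=6, s=2, z=7): covers B1=T, B1=F, B2=T, B3=F, B4=E, B5=F, B6=E
input #7 (r=7, s=3, z=7): covers B1=T, B1=F, B2=T, B3=F, B4=E, B5=F, B6=E
input #8 (r=5, s=1, z=5): covers B1=T, B1=F, B2=T, B3=F, B4=E, B5=F, B6=E
pool-wide coverage (9 outcomes): B1=T, B1=F, B2=T, B3=F, B4=S, B4=E, B5=F, B6=S, B6=E
no size-1 subset reaches all 9 outcomes (best union: 7/9)
inputs {1, 4} (size 2) cover everything; no size-2 subset with a lexicographically smaller index list covers all 9
Answer: 2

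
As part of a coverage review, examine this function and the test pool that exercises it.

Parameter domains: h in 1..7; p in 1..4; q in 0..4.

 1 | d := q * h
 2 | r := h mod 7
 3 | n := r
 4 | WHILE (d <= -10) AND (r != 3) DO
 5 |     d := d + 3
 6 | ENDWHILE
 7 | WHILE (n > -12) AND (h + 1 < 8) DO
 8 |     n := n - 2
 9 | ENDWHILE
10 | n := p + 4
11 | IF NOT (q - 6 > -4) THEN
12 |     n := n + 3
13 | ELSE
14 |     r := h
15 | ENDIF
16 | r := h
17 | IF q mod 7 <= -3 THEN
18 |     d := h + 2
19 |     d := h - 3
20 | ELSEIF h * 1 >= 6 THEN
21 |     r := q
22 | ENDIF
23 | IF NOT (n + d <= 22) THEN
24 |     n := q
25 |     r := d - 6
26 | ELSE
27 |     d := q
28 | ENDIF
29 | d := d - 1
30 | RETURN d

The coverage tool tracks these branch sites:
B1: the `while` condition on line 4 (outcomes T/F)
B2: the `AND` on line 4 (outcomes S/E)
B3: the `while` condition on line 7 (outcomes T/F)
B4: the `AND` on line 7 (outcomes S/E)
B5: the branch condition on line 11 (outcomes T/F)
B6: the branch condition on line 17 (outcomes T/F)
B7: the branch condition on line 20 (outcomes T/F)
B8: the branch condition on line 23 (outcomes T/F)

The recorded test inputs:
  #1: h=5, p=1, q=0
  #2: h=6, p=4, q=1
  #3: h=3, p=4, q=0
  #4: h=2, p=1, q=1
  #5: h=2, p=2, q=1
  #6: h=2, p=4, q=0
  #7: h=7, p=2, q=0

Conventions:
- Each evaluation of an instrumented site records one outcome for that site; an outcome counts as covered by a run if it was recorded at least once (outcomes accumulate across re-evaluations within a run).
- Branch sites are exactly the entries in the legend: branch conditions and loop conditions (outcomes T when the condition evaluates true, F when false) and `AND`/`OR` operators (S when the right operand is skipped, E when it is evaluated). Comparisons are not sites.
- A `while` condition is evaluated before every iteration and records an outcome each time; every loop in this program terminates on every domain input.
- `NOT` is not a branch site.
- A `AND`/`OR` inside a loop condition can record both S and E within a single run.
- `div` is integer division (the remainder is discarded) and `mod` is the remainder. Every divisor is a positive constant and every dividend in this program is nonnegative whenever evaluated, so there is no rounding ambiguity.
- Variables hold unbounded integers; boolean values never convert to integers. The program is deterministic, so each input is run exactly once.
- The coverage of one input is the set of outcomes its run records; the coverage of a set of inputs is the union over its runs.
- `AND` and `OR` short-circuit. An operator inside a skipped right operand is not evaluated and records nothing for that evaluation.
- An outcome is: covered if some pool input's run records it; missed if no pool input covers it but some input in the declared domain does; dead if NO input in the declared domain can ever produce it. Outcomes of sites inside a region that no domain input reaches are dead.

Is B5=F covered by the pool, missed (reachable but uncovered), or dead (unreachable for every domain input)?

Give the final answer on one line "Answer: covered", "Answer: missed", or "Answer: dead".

no pool input records B5=F
but domain input (h=1, p=1, q=3) does record it -> reachable, so missed

Answer: missed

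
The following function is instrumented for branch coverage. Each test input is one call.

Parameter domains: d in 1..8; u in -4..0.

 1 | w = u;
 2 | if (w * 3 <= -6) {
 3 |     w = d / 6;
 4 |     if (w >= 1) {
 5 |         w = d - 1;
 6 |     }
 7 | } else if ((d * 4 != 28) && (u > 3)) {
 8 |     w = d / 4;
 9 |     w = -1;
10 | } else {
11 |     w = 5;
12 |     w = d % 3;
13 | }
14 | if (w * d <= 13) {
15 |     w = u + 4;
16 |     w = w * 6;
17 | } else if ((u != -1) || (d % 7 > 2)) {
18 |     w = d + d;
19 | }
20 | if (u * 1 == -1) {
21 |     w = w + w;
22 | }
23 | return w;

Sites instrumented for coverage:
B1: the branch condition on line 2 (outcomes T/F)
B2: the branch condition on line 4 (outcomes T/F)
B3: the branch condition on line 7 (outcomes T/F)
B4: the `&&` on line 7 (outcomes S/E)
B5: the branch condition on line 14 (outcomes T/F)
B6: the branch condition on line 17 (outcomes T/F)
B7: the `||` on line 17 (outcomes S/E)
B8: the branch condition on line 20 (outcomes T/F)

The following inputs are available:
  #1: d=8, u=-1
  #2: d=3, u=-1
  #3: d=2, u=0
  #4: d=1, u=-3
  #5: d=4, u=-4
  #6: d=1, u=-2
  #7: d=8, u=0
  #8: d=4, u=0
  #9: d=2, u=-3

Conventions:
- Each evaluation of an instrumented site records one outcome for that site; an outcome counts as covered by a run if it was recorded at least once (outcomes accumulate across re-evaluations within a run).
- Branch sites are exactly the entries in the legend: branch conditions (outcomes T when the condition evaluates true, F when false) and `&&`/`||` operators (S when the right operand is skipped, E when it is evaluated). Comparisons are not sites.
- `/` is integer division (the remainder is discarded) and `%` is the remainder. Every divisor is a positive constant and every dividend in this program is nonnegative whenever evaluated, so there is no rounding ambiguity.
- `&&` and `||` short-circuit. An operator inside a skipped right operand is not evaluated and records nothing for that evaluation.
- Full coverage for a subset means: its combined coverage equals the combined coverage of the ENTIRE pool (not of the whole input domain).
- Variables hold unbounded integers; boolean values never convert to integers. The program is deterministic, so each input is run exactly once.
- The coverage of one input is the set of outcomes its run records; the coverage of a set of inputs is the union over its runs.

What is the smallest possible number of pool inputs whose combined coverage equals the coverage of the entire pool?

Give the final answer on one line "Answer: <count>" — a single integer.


#1 (d=8, u=-1) -> B1->F, B4->E, B3->F, B5->F, B7->E, B6->F, B8->T; covered: B1=F, B3=F, B4=E, B5=F, B6=F, B7=E, B8=T
#2 (d=3, u=-1) -> B1->F, B4->E, B3->F, B5->T, B8->T; covered: B1=F, B3=F, B4=E, B5=T, B8=T
#3 (d=2, u=0) -> B1->F, B4->E, B3->F, B5->T, B8->F; covered: B1=F, B3=F, B4=E, B5=T, B8=F
#4 (d=1, u=-3) -> B1->T, B2->F, B5->T, B8->F; covered: B1=T, B2=F, B5=T, B8=F
#5 (d=4, u=-4) -> B1->T, B2->F, B5->T, B8->F; covered: B1=T, B2=F, B5=T, B8=F
#6 (d=1, u=-2) -> B1->T, B2->F, B5->T, B8->F; covered: B1=T, B2=F, B5=T, B8=F
#7 (d=8, u=0) -> B1->F, B4->E, B3->F, B5->F, B7->S, B6->T, B8->F; covered: B1=F, B3=F, B4=E, B5=F, B6=T, B7=S, B8=F
#8 (d=4, u=0) -> B1->F, B4->E, B3->F, B5->T, B8->F; covered: B1=F, B3=F, B4=E, B5=T, B8=F
#9 (d=2, u=-3) -> B1->T, B2->F, B5->T, B8->F; covered: B1=T, B2=F, B5=T, B8=F
pool-wide coverage (13 outcomes): B1=T, B1=F, B2=F, B3=F, B4=E, B5=T, B5=F, B6=T, B6=F, B7=S, B7=E, B8=T, B8=F
no size-1 subset reaches all 13 outcomes (best union: 7/13)
no size-2 subset reaches all 13 outcomes (best union: 11/13)
inputs {1, 4, 7} (size 3) cover everything; no size-3 subset with a lexicographically smaller index list covers all 13
Answer: 3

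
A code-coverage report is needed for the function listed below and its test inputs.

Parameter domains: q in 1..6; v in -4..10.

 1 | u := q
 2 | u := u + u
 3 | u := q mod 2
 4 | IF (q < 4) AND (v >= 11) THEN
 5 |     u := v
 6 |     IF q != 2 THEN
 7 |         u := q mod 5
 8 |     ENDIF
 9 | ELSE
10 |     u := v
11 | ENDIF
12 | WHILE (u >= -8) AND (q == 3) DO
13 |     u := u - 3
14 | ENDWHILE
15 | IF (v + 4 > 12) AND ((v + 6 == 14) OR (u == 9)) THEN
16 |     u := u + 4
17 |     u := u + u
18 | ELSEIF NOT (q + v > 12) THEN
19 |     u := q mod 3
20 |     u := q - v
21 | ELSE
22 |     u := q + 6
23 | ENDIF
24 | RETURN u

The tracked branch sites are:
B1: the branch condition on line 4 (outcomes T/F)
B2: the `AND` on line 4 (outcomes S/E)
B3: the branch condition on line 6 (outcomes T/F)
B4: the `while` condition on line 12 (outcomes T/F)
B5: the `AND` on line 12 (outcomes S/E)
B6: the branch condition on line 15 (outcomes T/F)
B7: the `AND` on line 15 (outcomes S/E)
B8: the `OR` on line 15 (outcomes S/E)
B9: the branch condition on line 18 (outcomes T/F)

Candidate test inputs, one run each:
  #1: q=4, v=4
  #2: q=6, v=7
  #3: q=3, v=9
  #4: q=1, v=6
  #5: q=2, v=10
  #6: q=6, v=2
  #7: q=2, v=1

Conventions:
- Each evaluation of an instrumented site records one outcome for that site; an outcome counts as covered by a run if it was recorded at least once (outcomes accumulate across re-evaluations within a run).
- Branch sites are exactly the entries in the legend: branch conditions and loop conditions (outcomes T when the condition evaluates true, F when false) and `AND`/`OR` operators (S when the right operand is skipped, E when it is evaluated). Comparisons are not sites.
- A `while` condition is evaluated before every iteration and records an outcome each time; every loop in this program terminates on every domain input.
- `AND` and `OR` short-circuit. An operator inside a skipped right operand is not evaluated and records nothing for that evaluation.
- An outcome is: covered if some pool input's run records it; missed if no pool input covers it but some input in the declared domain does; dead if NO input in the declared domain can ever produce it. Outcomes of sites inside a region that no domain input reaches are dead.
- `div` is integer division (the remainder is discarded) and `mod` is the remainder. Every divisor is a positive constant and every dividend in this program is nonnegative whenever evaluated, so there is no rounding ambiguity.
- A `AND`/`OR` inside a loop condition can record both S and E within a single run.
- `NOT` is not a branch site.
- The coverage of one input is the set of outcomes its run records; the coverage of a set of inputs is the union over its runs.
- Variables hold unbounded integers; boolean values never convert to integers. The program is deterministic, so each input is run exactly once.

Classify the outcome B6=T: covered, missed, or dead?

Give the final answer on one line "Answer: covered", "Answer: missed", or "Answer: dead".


no pool input records B6=T
but domain input (q=1, v=9) does record it -> reachable, so missed
Answer: missed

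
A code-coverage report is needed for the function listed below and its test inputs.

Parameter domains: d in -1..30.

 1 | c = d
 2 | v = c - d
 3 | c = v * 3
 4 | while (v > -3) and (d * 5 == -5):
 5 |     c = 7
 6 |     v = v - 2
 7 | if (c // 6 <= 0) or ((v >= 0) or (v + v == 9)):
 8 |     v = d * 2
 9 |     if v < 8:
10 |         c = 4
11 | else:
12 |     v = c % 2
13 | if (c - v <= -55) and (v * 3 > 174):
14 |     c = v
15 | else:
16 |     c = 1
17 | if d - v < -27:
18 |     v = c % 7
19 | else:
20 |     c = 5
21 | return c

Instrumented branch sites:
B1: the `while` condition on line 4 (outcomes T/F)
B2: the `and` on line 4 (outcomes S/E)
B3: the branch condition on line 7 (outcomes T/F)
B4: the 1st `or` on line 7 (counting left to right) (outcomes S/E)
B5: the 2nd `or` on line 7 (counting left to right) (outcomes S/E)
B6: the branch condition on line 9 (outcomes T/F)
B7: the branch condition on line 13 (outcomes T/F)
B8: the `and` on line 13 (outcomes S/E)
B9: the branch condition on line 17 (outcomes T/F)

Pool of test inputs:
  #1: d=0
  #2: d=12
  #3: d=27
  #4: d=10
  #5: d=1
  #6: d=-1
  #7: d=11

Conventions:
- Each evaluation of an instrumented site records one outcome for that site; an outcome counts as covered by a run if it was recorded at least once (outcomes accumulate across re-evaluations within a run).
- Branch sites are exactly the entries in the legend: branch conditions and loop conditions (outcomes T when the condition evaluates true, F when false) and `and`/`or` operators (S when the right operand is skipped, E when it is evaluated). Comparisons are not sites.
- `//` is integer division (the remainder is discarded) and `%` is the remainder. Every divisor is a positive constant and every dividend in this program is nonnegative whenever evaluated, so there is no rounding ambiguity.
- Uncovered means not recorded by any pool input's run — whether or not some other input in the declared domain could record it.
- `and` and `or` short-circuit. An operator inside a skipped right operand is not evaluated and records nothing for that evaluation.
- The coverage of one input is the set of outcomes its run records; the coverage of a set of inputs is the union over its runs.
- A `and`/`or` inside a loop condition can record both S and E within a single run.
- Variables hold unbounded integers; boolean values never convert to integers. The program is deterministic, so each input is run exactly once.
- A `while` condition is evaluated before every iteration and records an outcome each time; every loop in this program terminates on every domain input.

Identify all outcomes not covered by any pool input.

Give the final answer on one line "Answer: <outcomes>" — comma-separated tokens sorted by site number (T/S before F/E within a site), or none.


input #1 (d=0): events B2->E, B1->F, B4->S, B3->T, B6->T, B8->S, B7->F, B9->F; covers B1=F, B2=E, B3=T, B4=S, B6=T, B7=F, B8=S, B9=F
input #2 (d=12): events B2->E, B1->F, B4->S, B3->T, B6->F, B8->S, B7->F, B9->F; covers B1=F, B2=E, B3=T, B4=S, B6=F, B7=F, B8=S, B9=F
input #3 (d=27): events B2->E, B1->F, B4->S, B3->T, B6->F, B8->S, B7->F, B9->F; covers B1=F, B2=E, B3=T, B4=S, B6=F, B7=F, B8=S, B9=F
input #4 (d=10): events B2->E, B1->F, B4->S, B3->T, B6->F, B8->S, B7->F, B9->F; covers B1=F, B2=E, B3=T, B4=S, B6=F, B7=F, B8=S, B9=F
input #5 (d=1): events B2->E, B1->F, B4->S, B3->T, B6->T, B8->S, B7->F, B9->F; covers B1=F, B2=E, B3=T, B4=S, B6=T, B7=F, B8=S, B9=F
input #6 (d=-1): events B2->E, B1->T, B2->E, B1->T, B2->S, B1->F, B4->E, B5->E, B3->F, B8->S, B7->F, B9->F; covers B1=T, B1=F, B2=S, B2=E, B3=F, B4=E, B5=E, B7=F, B8=S, B9=F
input #7 (d=11): events B2->E, B1->F, B4->S, B3->T, B6->F, B8->S, B7->F, B9->F; covers B1=F, B2=E, B3=T, B4=S, B6=F, B7=F, B8=S, B9=F
union over the pool: B1=T, B1=F, B2=S, B2=E, B3=T, B3=F, B4=S, B4=E, B5=E, B6=T, B6=F, B7=F, B8=S, B9=F
uncovered (4 of 18): B5=S, B7=T, B8=E, B9=T
Answer: B5=S, B7=T, B8=E, B9=T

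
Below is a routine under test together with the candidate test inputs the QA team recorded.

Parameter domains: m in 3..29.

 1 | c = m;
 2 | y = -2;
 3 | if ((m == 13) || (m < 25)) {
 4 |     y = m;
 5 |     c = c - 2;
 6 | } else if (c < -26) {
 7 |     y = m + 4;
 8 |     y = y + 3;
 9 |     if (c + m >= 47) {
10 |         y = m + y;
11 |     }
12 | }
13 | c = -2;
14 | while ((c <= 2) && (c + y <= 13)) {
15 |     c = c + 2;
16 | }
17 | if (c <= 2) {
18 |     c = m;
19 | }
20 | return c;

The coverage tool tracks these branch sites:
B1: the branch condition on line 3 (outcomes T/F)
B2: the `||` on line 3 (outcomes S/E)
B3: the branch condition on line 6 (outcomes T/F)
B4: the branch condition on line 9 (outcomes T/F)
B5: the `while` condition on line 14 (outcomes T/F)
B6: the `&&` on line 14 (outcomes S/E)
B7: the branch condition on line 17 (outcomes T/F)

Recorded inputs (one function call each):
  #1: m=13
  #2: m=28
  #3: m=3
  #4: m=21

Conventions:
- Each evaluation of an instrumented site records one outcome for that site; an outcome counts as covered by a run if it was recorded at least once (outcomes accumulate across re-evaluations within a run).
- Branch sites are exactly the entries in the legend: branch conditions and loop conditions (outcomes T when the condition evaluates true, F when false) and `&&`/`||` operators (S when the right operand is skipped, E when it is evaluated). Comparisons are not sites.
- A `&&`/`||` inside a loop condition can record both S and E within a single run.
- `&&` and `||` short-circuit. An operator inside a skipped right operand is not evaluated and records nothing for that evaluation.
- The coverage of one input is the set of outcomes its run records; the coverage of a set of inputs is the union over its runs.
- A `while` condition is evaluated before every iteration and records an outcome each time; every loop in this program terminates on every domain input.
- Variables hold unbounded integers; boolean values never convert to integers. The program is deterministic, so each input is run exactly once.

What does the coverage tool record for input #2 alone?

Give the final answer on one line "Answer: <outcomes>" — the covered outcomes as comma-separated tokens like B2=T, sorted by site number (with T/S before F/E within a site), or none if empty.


Simulating input #2 (m=28) step by step:
  B2->E, B1->F, B3->F, B6->E, B5->T, B6->E, B5->T, B6->E, B5->T, B6->S
  B5->F, B7->F
as a set, this run covers: B1=F, B2=E, B3=F, B5=T, B5=F, B6=S, B6=E, B7=F
Answer: B1=F, B2=E, B3=F, B5=T, B5=F, B6=S, B6=E, B7=F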